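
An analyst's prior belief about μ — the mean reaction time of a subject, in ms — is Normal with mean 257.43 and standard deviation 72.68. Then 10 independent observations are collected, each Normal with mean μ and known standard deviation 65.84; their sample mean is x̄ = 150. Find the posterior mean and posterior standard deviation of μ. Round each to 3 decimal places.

Prior precision 1/τ₀² = 1/72.68² = 0.00018931; data precision n/σ² = 10/65.84² = 0.00230686.
Posterior precision = 0.00018931 + 0.00230686 = 0.00249616, giving posterior SD = 1/√0.00249616 = 20.015.
Posterior mean = (0.00018931·257.43 + 0.00230686·150) / 0.00249616 = 158.147.

Posterior mean ≈ 158.147; posterior SD ≈ 20.015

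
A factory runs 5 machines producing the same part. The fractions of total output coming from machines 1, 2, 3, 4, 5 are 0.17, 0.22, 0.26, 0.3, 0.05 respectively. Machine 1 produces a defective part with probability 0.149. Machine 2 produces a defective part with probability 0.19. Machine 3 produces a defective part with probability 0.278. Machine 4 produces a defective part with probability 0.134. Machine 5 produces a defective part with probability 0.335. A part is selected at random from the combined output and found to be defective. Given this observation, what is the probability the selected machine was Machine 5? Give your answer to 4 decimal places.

P(defective|M1) = 0.149; P(defective|M2) = 0.19; P(defective|M3) = 0.278; P(defective|M4) = 0.134; P(defective|M5) = 0.335.
Prior × likelihood for each source: 0.17·0.149=0.02533, 0.22·0.19=0.04180, 0.26·0.278=0.07228, 0.3·0.134=0.04020, 0.05·0.335=0.01675. Summing gives P(defective) = 0.19636.
P(Machine 5 | defective) = 0.01675 / 0.19636 = 0.0853.

Posterior probability ≈ 0.0853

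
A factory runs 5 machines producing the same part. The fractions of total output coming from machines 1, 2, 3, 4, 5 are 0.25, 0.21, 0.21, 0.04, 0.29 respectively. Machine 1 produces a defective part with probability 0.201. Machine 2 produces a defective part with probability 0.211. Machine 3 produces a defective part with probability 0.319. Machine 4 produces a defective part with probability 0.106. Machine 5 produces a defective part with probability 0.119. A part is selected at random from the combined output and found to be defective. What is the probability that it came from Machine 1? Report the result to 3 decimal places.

Posterior probability ≈ 0.251

Tabulate prior·likelihood by source: [1] prior 0.25, lik 0.201, product 0.05025; [2] prior 0.21, lik 0.211, product 0.04431; [3] prior 0.21, lik 0.319, product 0.06699; [4] prior 0.04, lik 0.106, product 0.004240; [5] prior 0.29, lik 0.119, product 0.03451.
Normalizing constant = 0.20030; the posterior for Machine 1 is its product over the sum, 0.05025/0.20030 = 0.251.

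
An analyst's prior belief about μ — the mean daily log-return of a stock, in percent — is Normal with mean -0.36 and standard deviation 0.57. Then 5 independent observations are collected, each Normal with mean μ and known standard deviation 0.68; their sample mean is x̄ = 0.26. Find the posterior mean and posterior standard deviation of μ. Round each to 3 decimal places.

Posterior mean ≈ 0.123; posterior SD ≈ 0.268

With known σ, the Normal prior is conjugate. Weight on the data is w = (n/σ²)/(n/σ² + 1/τ₀²) = 10.8131/(10.8131+3.07787) = 0.77843.
Posterior mean = w·x̄ + (1−w)·μ₀ = 0.77843·0.26 + 0.22157·-0.36 = 0.123. Posterior variance = 1/(10.8131+3.07787) = 0.0719890, so SD = 0.268.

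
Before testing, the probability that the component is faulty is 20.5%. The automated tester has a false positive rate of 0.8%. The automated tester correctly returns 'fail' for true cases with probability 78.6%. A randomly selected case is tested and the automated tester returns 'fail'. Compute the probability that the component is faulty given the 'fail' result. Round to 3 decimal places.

Let H be the event that the component is faulty. P(H) = 0.205, so P(¬H) = 0.795. With E the 'fail' result, P(E|H) = 0.786 and P(E|¬H) = 0.008.
P(E) = 0.786·0.205 + 0.008·0.795 = 0.16113 + 0.0063600 = 0.16749.
By Bayes' theorem, P(H|E) = 0.16113 / 0.16749 = 0.962.

P(H | E) ≈ 0.962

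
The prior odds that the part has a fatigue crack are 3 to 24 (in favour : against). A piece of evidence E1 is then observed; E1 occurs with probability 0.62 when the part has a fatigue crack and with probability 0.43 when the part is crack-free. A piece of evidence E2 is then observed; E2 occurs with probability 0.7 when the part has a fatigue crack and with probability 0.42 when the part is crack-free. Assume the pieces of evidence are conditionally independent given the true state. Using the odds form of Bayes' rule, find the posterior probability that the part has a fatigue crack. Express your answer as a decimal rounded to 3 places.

Posterior probability ≈ 0.231

Prior odds = 3/24 = 0.12500. In log-odds, ln(0.12500) = -2.0794.
Add log likelihood ratios: ln(1.4419) + ln(1.6667) = 0.87676.
Posterior log-odds = -1.2027, so posterior odds = exp(-1.2027) = 0.30039. Converting, P(H|E) = 0.30039/1.3004 = 0.231.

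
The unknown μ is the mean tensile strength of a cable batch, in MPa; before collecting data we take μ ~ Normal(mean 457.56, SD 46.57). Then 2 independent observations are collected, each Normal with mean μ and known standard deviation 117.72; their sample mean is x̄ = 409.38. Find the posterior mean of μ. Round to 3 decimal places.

With known σ, the Normal prior is conjugate. Weight on the data is w = (n/σ²)/(n/σ² + 1/τ₀²) = 0.00014432/(0.00014432+0.00046109) = 0.23838.
Posterior mean = w·x̄ + (1−w)·μ₀ = 0.23838·409.38 + 0.76162·457.56 = 446.075.

Posterior mean ≈ 446.075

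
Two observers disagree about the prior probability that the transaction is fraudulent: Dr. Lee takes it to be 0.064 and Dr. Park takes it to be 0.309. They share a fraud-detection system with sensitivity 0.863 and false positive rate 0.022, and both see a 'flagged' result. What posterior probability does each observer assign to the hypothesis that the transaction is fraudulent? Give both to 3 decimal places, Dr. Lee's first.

P('+'|H) = 0.863, P('+'|¬H) = 0.022.
Dr. Lee: numerator 0.863·0.064 = 0.055232; evidence = 0.055232+0.022·0.936 = 0.075824; posterior = 0.728.
Dr. Park: numerator 0.863·0.309 = 0.26667; evidence = 0.26667+0.022·0.691 = 0.28187; posterior = 0.946.

Dr. Lee: 0.728; Dr. Park: 0.946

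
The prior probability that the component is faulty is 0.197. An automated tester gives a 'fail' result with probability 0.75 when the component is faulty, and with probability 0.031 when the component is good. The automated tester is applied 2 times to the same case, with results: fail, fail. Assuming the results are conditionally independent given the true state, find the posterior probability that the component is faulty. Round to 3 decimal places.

Let H be the event that the component is faulty; start with P(H) = 0.197. P('fail'|H) = 0.75, P('fail'|¬H) = 0.031.
Update on result 1 ('fail'): P(H) ← 0.75·0.1970 / (0.75·0.1970 + 0.031·0.8030) = 0.14775/0.17264 = 0.8558.
Update on result 2 ('fail'): P(H) ← 0.75·0.8558 / (0.75·0.8558 + 0.031·0.1442) = 0.64186/0.64633 = 0.9931.

Posterior P(H) ≈ 0.993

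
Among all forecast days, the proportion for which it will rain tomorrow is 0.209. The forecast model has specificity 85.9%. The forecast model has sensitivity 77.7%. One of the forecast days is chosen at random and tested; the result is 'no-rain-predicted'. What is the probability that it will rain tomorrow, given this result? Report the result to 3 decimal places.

Let H be the event that it will rain tomorrow. P(H) = 0.209, so P(¬H) = 0.791. With E the 'no-rain-predicted' result, P(E|H) = 0.223 and P(E|¬H) = 0.859.
P(E) = 0.223·0.209 + 0.859·0.791 = 0.046607 + 0.67947 = 0.72608.
By Bayes' theorem, P(H|E) = 0.046607 / 0.72608 = 0.064.

P(H | E) ≈ 0.064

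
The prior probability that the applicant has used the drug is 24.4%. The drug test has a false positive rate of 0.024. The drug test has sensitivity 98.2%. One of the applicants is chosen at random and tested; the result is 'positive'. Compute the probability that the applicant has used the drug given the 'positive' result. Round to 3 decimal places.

Let H be the event that the applicant has used the drug. P(H) = 0.244, so P(¬H) = 0.756. With E the 'positive' result, P(E|H) = 0.982 and P(E|¬H) = 0.024.
P(E) = 0.982·0.244 + 0.024·0.756 = 0.23961 + 0.018144 = 0.25775.
By Bayes' theorem, P(H|E) = 0.23961 / 0.25775 = 0.930.

P(H | E) ≈ 0.930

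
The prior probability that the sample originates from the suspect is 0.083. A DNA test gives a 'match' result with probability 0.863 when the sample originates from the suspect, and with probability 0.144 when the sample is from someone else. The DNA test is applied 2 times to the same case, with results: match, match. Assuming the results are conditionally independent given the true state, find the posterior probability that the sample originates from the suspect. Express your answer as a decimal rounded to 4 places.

Let H be the event that the sample originates from the suspect; start with P(H) = 0.083. P('match'|H) = 0.863, P('match'|¬H) = 0.144.
Update on result 1 ('match'): P(H) ← 0.863·0.0830 / (0.863·0.0830 + 0.144·0.9170) = 0.071629/0.20368 = 0.3517.
Update on result 2 ('match'): P(H) ← 0.863·0.3517 / (0.863·0.3517 + 0.144·0.6483) = 0.30350/0.39686 = 0.7648.

Posterior P(H) ≈ 0.7648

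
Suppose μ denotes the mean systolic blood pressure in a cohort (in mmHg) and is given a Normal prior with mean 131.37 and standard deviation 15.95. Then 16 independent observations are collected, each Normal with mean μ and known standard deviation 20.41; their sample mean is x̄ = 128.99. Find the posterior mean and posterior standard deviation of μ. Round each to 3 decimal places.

With known σ, the Normal prior is conjugate. Weight on the data is w = (n/σ²)/(n/σ² + 1/τ₀²) = 0.0384091/(0.0384091+0.00393078) = 0.90716.
Posterior mean = w·x̄ + (1−w)·μ₀ = 0.90716·128.99 + 0.092839·131.37 = 129.211. Posterior variance = 1/(0.0384091+0.00393078) = 23.6184, so SD = 4.860.

Posterior mean ≈ 129.211; posterior SD ≈ 4.860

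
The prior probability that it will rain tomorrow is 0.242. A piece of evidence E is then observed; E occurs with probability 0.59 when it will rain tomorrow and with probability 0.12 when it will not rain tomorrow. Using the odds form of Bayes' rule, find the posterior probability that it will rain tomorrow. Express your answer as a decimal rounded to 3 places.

Prior odds = 0.242/(1−0.242) = 0.31926. In log-odds, ln(0.31926) = -1.1417.
Add log likelihood ratio: ln(4.9167) = 1.5926.
Posterior log-odds = 0.45089, so posterior odds = exp(0.45089) = 1.5697. Converting, P(H|E) = 1.5697/2.5697 = 0.611.

Posterior probability ≈ 0.611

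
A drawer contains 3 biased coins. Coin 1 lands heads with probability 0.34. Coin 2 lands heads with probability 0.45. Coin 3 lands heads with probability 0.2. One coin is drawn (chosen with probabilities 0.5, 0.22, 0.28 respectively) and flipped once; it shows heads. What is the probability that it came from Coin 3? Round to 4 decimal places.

Posterior probability ≈ 0.1723

Tabulate prior·likelihood by source: [1] prior 0.5, lik 0.34, product 0.1700; [2] prior 0.22, lik 0.45, product 0.09900; [3] prior 0.28, lik 0.2, product 0.05600.
Normalizing constant = 0.32500; the posterior for Coin 3 is its product over the sum, 0.05600/0.32500 = 0.1723.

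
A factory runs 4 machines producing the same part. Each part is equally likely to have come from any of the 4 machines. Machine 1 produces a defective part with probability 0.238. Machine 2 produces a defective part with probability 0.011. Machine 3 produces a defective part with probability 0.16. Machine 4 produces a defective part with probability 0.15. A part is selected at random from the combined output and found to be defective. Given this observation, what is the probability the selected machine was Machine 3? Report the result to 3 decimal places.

Tabulate prior·likelihood by source: [1] prior 0.25, lik 0.238, product 0.05950; [2] prior 0.25, lik 0.011, product 0.002750; [3] prior 0.25, lik 0.16, product 0.04000; [4] prior 0.25, lik 0.15, product 0.03750.
Normalizing constant = 0.13975; the posterior for Machine 3 is its product over the sum, 0.04000/0.13975 = 0.286.

Posterior probability ≈ 0.286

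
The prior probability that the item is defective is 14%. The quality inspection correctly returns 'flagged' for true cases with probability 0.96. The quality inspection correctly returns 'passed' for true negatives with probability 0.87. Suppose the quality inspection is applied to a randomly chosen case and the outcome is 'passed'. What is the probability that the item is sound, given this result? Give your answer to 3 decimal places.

Let H be the event that the item is defective. P(H) = 0.14, so P(¬H) = 0.86. With E the 'passed' result, P(E|H) = 0.04 and P(E|¬H) = 0.87.
P(E) = 0.04·0.14 + 0.87·0.86 = 0.0056000 + 0.74820 = 0.75380.
By Bayes' theorem, P(H|E) = 0.0056000 / 0.75380 = 0.007. Hence P(¬H|E) = 1 − 0.007 = 0.993.

P(¬H | E) ≈ 0.993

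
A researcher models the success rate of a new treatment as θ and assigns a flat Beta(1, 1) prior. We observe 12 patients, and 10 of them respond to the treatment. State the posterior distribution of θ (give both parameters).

Posterior: Beta(11, 3)

The binomial likelihood is conjugate to the Beta prior: with 10 successes and 2 failures, the posterior is Beta(1+10, 1+2) = Beta(11, 3).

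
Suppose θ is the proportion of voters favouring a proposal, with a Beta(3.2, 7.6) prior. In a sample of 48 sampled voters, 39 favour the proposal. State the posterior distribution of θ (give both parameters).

The binomial likelihood is conjugate to the Beta prior: with 39 successes and 9 failures, the posterior is Beta(3.2+39, 7.6+9) = Beta(42.2, 16.6).

Posterior: Beta(42.2, 16.6)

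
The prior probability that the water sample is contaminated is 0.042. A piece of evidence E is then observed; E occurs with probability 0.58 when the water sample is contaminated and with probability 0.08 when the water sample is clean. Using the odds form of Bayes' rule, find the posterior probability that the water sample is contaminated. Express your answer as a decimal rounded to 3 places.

Posterior probability ≈ 0.241

Prior odds = 0.042/(1−0.042) = 0.043841. In log-odds, ln(0.043841) = -3.1272.
Add log likelihood ratio: ln(7.2500) = 1.9810.
Posterior log-odds = -1.1462, so posterior odds = exp(-1.1462) = 0.31785. Converting, P(H|E) = 0.31785/1.3178 = 0.241.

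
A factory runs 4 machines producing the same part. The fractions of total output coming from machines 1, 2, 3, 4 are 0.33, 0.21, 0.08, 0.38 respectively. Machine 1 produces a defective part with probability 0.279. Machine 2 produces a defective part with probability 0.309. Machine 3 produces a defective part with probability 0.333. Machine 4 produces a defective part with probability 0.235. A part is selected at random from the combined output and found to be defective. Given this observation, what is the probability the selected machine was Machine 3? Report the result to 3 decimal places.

Tabulate prior·likelihood by source: [1] prior 0.33, lik 0.279, product 0.09207; [2] prior 0.21, lik 0.309, product 0.06489; [3] prior 0.08, lik 0.333, product 0.02664; [4] prior 0.38, lik 0.235, product 0.08930.
Normalizing constant = 0.27290; the posterior for Machine 3 is its product over the sum, 0.02664/0.27290 = 0.098.

Posterior probability ≈ 0.098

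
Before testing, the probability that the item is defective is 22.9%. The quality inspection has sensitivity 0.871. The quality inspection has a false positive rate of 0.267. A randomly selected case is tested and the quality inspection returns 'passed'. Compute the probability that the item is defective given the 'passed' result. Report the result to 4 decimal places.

P(H | E) ≈ 0.0497

Write H for 'the item is defective'. Prior odds H:¬H = 0.229/0.771 = 0.29702. For the 'passed' outcome, the likelihood ratio is 0.129/0.733 = 0.17599.
Posterior odds = 0.29702 × 0.17599 = 0.052272, so P(H|E) = 0.052272/(1+0.052272) = 0.0497.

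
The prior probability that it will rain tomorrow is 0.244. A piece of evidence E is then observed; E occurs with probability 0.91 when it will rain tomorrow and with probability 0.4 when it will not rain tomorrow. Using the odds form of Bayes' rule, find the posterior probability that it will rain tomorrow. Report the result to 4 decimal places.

Prior odds = 0.244/(1−0.244) = 0.32275. In log-odds, ln(0.32275) = -1.1309.
Add log likelihood ratio: ln(2.2750) = 0.82198.
Posterior log-odds = -0.30889, so posterior odds = exp(-0.30889) = 0.73426. Converting, P(H|E) = 0.73426/1.7343 = 0.4234.

Posterior probability ≈ 0.4234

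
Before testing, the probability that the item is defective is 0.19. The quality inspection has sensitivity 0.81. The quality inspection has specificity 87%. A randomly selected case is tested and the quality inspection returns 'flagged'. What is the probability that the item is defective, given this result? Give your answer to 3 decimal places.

Let H be the event that the item is defective. P(H) = 0.19, so P(¬H) = 0.81. With E the 'flagged' result, P(E|H) = 0.81 and P(E|¬H) = 0.13.
P(E) = 0.81·0.19 + 0.13·0.81 = 0.15390 + 0.10530 = 0.25920.
By Bayes' theorem, P(H|E) = 0.15390 / 0.25920 = 0.594.

P(H | E) ≈ 0.594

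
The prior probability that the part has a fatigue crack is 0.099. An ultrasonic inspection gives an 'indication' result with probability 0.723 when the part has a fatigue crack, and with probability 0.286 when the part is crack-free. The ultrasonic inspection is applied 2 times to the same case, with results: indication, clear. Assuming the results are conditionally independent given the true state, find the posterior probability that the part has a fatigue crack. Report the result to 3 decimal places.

Posterior P(H) ≈ 0.097

With H the event that the part has a fatigue crack, the joint likelihood of the observed sequence is P(data|H) = 0.723·0.277 = 0.20027 and P(data|¬H) = 0.286·0.714 = 0.20420.
Bayes: P(H|data) = 0.099·0.20027 / (0.099·0.20027 + 0.901·0.20420) = 0.019827/0.20381 = 0.0973.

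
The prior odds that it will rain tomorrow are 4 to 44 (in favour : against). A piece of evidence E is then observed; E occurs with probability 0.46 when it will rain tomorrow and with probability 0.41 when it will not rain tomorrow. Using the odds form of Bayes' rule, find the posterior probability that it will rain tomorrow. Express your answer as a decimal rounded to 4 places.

Posterior probability ≈ 0.0926

Prior odds = 4/44 = 0.090909.
Likelihood ratio for E = 0.46/0.41 = 1.1220.
Posterior odds = prior odds × LR = 0.10200.
Posterior probability = odds/(1+odds) = 0.10200/1.1020 = 0.0926.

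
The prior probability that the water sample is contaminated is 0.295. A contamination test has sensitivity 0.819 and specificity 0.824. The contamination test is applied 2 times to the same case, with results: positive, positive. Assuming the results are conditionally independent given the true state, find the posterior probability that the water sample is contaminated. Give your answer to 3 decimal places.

With H the event that the water sample is contaminated, the joint likelihood of the observed sequence is P(data|H) = 0.819·0.819 = 0.67076 and P(data|¬H) = 0.176·0.176 = 0.030976.
Bayes: P(H|data) = 0.295·0.67076 / (0.295·0.67076 + 0.705·0.030976) = 0.19787/0.21971 = 0.9006.

Posterior P(H) ≈ 0.901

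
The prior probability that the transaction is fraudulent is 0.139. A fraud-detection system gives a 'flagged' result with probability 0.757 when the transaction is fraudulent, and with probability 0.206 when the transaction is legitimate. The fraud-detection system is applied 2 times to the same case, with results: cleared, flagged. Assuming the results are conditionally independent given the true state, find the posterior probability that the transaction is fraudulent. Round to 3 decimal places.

Posterior P(H) ≈ 0.154

Let H be the event that the transaction is fraudulent; start with P(H) = 0.139. P('flagged'|H) = 0.757, P('flagged'|¬H) = 0.206.
Update on result 1 ('cleared'): P(H) ← 0.243·0.1390 / (0.243·0.1390 + 0.794·0.8610) = 0.033777/0.71741 = 0.0471.
Update on result 2 ('flagged'): P(H) ← 0.757·0.0471 / (0.757·0.0471 + 0.206·0.9529) = 0.035641/0.23194 = 0.1537.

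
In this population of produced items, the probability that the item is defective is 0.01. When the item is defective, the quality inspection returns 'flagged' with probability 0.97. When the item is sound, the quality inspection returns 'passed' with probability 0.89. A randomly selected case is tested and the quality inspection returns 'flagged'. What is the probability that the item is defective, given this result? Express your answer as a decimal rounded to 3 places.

P(H | E) ≈ 0.082

Write H for 'the item is defective'. Prior odds H:¬H = 0.01/0.99 = 0.010101. For the 'flagged' outcome, the likelihood ratio is 0.97/0.11 = 8.8182.
Posterior odds = 0.010101 × 8.8182 = 0.089073, so P(H|E) = 0.089073/(1+0.089073) = 0.082.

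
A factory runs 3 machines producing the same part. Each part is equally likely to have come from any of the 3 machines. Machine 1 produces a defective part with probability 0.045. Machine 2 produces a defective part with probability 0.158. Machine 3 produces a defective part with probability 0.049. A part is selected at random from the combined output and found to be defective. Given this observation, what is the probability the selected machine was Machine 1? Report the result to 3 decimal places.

P(defective|M1) = 0.045; P(defective|M2) = 0.158; P(defective|M3) = 0.049.
Prior × likelihood for each source: 0.333333·0.045=0.01500, 0.333333·0.158=0.05267, 0.333333·0.049=0.01633. Summing gives P(defective) = 0.084000.
P(Machine 1 | defective) = 0.01500 / 0.084000 = 0.179.

Posterior probability ≈ 0.179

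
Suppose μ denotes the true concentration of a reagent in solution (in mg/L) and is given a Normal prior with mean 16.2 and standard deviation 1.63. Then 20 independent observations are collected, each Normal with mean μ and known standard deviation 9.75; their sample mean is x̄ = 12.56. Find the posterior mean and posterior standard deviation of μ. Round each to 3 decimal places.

Posterior mean ≈ 14.895; posterior SD ≈ 1.305

Prior precision 1/τ₀² = 1/1.63² = 0.376378; data precision n/σ² = 20/9.75² = 0.210388.
Posterior precision = 0.376378 + 0.210388 = 0.586766, giving posterior SD = 1/√0.586766 = 1.305.
Posterior mean = (0.376378·16.2 + 0.210388·12.56) / 0.586766 = 14.895.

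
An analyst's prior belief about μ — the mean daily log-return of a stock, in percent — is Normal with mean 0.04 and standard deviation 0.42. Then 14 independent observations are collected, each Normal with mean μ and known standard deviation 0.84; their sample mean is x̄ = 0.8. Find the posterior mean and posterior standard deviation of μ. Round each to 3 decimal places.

With known σ, the Normal prior is conjugate. Weight on the data is w = (n/σ²)/(n/σ² + 1/τ₀²) = 19.8413/(19.8413+5.66893) = 0.77778.
Posterior mean = w·x̄ + (1−w)·μ₀ = 0.77778·0.8 + 0.22222·0.04 = 0.631. Posterior variance = 1/(19.8413+5.66893) = 0.0392000, so SD = 0.198.

Posterior mean ≈ 0.631; posterior SD ≈ 0.198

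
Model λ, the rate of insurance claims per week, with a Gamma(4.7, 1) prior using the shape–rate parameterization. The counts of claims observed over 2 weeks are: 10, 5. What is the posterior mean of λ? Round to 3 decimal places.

Posterior mean ≈ 6.567

Total count ∑xᵢ = 15 over n = 2 weeks.
Gamma is conjugate to the Poisson likelihood: posterior is Gamma(shape = 4.7+15 = 19.7, rate = 1+2 = 3).
Posterior mean = shape/rate = 19.7/3 = 6.567.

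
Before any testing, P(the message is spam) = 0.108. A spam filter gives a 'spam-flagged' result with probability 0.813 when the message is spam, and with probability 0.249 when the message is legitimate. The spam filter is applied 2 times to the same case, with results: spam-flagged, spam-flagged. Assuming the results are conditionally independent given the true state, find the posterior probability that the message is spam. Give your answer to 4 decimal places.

With H the event that the message is spam, the joint likelihood of the observed sequence is P(data|H) = 0.813·0.813 = 0.66097 and P(data|¬H) = 0.249·0.249 = 0.062001.
Bayes: P(H|data) = 0.108·0.66097 / (0.108·0.66097 + 0.892·0.062001) = 0.071385/0.12669 = 0.5635.

Posterior P(H) ≈ 0.5635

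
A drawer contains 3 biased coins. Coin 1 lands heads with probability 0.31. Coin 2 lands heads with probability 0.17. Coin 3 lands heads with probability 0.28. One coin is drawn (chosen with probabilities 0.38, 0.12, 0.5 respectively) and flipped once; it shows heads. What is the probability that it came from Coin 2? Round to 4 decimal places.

P(heads|C1) = 0.31; P(heads|C2) = 0.17; P(heads|C3) = 0.28.
Prior × likelihood for each source: 0.38·0.31=0.1178, 0.12·0.17=0.02040, 0.5·0.28=0.1400. Summing gives P(heads) = 0.27820.
P(Coin 2 | heads) = 0.02040 / 0.27820 = 0.0733.

Posterior probability ≈ 0.0733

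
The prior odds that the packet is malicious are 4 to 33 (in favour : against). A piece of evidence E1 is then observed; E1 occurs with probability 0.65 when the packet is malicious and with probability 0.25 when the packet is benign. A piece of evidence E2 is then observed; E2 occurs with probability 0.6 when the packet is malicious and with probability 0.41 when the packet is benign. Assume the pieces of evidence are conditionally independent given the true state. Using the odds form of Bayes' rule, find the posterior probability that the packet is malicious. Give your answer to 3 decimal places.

Posterior probability ≈ 0.316

Prior odds = 4/33 = 0.12121. In log-odds, ln(0.12121) = -2.1102.
Add log likelihood ratios: ln(2.6000) + ln(1.4634) = 1.3363.
Posterior log-odds = -0.77393, so posterior odds = exp(-0.77393) = 0.46120. Converting, P(H|E) = 0.46120/1.4612 = 0.316.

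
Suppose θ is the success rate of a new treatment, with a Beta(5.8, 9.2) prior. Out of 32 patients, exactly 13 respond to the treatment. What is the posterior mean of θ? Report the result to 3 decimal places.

The binomial likelihood is conjugate to the Beta prior: with 13 successes and 19 failures, the posterior is Beta(5.8+13, 9.2+19) = Beta(18.8, 28.2).
Posterior mean = α/(α+β) = 18.8/47 = 0.400.

Posterior mean ≈ 0.400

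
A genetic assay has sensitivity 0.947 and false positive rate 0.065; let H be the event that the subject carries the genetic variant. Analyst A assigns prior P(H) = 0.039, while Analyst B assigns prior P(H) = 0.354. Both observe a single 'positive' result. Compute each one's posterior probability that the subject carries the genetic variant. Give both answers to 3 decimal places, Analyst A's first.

The likelihood ratio for a 'positive' result is 0.947/0.065 = 14.569.
Analyst A: prior odds 0.039/0.961 = 0.040583; posterior odds 0.59126; posterior probability 0.372.
Analyst B: prior odds 0.354/0.646 = 0.54799; posterior odds 7.9838; posterior probability 0.889.

Analyst A: 0.372; Analyst B: 0.889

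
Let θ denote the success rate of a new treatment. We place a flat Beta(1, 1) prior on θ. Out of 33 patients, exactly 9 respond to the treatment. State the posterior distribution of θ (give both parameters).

Observing 9 successes and 24 failures updates Beta(1, 1) by adding the success and failure counts to the two shape parameters: α = 1+9 = 10, β = 1+24 = 25.

Posterior: Beta(10, 25)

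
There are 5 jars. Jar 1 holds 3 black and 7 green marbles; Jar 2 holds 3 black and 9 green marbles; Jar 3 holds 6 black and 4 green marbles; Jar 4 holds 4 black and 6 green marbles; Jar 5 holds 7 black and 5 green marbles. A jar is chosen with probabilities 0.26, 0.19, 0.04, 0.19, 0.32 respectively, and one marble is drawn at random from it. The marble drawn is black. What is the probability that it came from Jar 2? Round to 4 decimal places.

P(black|Jar 1) = 0.3; P(black|Jar 2) = 0.25; P(black|Jar 3) = 0.6; P(black|Jar 4) = 0.4; P(black|Jar 5) = 0.5833.
Prior × likelihood for each source: 0.26·0.3=0.07800, 0.19·0.25=0.04750, 0.04·0.6=0.02400, 0.19·0.4=0.07600, 0.32·0.5833=0.1867. Summing gives P(black) = 0.41217.
P(Jar 2 | black) = 0.04750 / 0.41217 = 0.1152.

Posterior probability ≈ 0.1152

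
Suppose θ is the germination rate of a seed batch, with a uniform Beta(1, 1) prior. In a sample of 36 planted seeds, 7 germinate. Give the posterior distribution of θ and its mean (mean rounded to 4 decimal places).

Observing 7 successes and 29 failures updates Beta(1, 1) by adding the success and failure counts to the two shape parameters: α = 1+7 = 8, β = 1+29 = 30.
Posterior mean = α/(α+β) = 8/38 = 0.2105.

Posterior: Beta(8, 30); mean ≈ 0.2105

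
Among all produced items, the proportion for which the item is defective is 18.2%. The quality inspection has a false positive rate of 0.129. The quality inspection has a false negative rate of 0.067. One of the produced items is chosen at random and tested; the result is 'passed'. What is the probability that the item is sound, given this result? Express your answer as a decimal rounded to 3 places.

P(¬H | E) ≈ 0.983

Let H be the event that the item is defective. P(H) = 0.182, so P(¬H) = 0.818. With E the 'passed' result, P(E|H) = 0.067 and P(E|¬H) = 0.871.
P(E) = 0.067·0.182 + 0.871·0.818 = 0.012194 + 0.71248 = 0.72467.
By Bayes' theorem, P(H|E) = 0.012194 / 0.72467 = 0.017. Hence P(¬H|E) = 1 − 0.017 = 0.983.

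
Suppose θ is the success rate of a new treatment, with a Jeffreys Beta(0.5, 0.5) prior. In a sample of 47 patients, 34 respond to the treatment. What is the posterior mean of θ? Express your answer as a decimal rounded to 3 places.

Posterior mean ≈ 0.719

The binomial likelihood is conjugate to the Beta prior: with 34 successes and 13 failures, the posterior is Beta(0.5+34, 0.5+13) = Beta(34.5, 13.5).
Posterior mean = α/(α+β) = 34.5/48 = 0.719.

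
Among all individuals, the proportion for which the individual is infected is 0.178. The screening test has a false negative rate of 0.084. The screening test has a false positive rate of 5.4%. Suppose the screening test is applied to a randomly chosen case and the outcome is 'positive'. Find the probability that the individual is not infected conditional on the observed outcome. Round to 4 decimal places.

P(¬H | E) ≈ 0.2140

Write H for 'the individual is infected'. Prior odds H:¬H = 0.178/0.822 = 0.21655. For the 'positive' outcome, the likelihood ratio is 0.916/0.054 = 16.963.
Posterior odds = 0.21655 × 16.963 = 3.6732, so P(H|E) = 3.6732/(1+3.6732) = 0.7860. Then P(¬H|E) = 1 − 0.7860 = 0.2140.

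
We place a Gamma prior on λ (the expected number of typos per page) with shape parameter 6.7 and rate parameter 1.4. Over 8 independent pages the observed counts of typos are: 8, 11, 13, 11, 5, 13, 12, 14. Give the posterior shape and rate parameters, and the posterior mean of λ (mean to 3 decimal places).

The Poisson likelihood adds the total count to the shape and the number of exposure periods to the rate. Here ∑xᵢ = 87 and n = 8, so shape 6.7→93.7 and rate 1.4→9.4.
E[λ | data] = 93.7/9.4 = 9.968.

Posterior: Gamma(shape=93.7, rate=9.4); mean ≈ 9.968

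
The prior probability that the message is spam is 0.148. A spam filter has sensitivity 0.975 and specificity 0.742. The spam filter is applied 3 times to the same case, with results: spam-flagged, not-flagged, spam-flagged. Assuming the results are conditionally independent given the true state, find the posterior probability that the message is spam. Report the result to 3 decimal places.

Posterior P(H) ≈ 0.077

Let H be the event that the message is spam; start with P(H) = 0.148. P('spam-flagged'|H) = 0.975, P('spam-flagged'|¬H) = 0.258.
Update on result 1 ('spam-flagged'): P(H) ← 0.975·0.1480 / (0.975·0.1480 + 0.258·0.8520) = 0.14430/0.36412 = 0.3963.
Update on result 2 ('not-flagged'): P(H) ← 0.025·0.3963 / (0.025·0.3963 + 0.742·0.6037) = 0.0099076/0.45785 = 0.0216.
Update on result 3 ('spam-flagged'): P(H) ← 0.975·0.0216 / (0.975·0.0216 + 0.258·0.9784) = 0.021098/0.27352 = 0.0771.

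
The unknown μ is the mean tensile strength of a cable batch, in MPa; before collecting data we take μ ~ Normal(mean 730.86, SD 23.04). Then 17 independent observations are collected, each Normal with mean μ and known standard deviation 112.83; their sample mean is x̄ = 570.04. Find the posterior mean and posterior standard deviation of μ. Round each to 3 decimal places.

Posterior mean ≈ 664.149; posterior SD ≈ 17.625

Prior precision 1/τ₀² = 1/23.04² = 0.00188380; data precision n/σ² = 17/112.83² = 0.00133536.
Posterior precision = 0.00188380 + 0.00133536 = 0.00321917, giving posterior SD = 1/√0.00321917 = 17.625.
Posterior mean = (0.00188380·730.86 + 0.00133536·570.04) / 0.00321917 = 664.149.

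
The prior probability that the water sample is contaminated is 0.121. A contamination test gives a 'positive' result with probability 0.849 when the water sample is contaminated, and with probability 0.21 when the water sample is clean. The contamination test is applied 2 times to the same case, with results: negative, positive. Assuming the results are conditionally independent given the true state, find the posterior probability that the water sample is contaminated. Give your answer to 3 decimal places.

Let H be the event that the water sample is contaminated; start with P(H) = 0.121. P('positive'|H) = 0.849, P('positive'|¬H) = 0.21.
Update on result 1 ('negative'): P(H) ← 0.151·0.1210 / (0.151·0.1210 + 0.79·0.8790) = 0.018271/0.71268 = 0.0256.
Update on result 2 ('positive'): P(H) ← 0.849·0.0256 / (0.849·0.0256 + 0.21·0.9744) = 0.021766/0.22638 = 0.0961.

Posterior P(H) ≈ 0.096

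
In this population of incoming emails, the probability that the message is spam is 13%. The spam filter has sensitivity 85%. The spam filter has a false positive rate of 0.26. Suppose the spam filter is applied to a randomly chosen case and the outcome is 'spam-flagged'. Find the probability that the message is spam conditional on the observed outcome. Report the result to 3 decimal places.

Write H for 'the message is spam'. Prior odds H:¬H = 0.13/0.87 = 0.14943. For the 'spam-flagged' outcome, the likelihood ratio is 0.85/0.26 = 3.2692.
Posterior odds = 0.14943 × 3.2692 = 0.48851, so P(H|E) = 0.48851/(1+0.48851) = 0.328.

P(H | E) ≈ 0.328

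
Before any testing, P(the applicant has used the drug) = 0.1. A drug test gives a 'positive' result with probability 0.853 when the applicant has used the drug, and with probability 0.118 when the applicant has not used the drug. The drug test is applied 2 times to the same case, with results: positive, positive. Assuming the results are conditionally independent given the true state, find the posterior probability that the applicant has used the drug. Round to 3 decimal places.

Let H be the event that the applicant has used the drug; start with P(H) = 0.1. P('positive'|H) = 0.853, P('positive'|¬H) = 0.118.
Update on result 1 ('positive'): P(H) ← 0.853·0.1000 / (0.853·0.1000 + 0.118·0.9000) = 0.085300/0.19150 = 0.4454.
Update on result 2 ('positive'): P(H) ← 0.853·0.4454 / (0.853·0.4454 + 0.118·0.5546) = 0.37995/0.44539 = 0.8531.

Posterior P(H) ≈ 0.853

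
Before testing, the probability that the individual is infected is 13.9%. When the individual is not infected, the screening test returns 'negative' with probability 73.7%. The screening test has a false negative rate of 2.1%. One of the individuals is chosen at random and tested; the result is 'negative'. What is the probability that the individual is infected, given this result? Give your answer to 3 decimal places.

Write H for 'the individual is infected'. Prior odds H:¬H = 0.139/0.861 = 0.16144. For the 'negative' outcome, the likelihood ratio is 0.021/0.737 = 0.028494.
Posterior odds = 0.16144 × 0.028494 = 0.0046001, so P(H|E) = 0.0046001/(1+0.0046001) = 0.005.

P(H | E) ≈ 0.005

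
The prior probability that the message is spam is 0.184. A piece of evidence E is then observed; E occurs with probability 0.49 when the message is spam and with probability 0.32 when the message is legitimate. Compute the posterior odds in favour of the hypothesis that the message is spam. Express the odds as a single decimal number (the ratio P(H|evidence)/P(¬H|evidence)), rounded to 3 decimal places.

Prior odds = 0.184/(1−0.184) = 0.22549. In log-odds, ln(0.22549) = -1.4895.
Add log likelihood ratio: ln(1.5312) = 0.42608.
Posterior log-odds = -1.0634, so posterior odds = exp(-1.0634) = 0.34528.

Posterior odds ≈ 0.345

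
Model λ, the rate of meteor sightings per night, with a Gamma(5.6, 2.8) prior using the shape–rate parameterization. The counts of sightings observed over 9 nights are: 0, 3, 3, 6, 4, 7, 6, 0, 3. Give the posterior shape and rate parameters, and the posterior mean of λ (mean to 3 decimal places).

Posterior: Gamma(shape=37.6, rate=11.8); mean ≈ 3.186

Total count ∑xᵢ = 32 over n = 9 nights.
Gamma is conjugate to the Poisson likelihood: posterior is Gamma(shape = 5.6+32 = 37.6, rate = 2.8+9 = 11.8).
Posterior mean = shape/rate = 37.6/11.8 = 3.186.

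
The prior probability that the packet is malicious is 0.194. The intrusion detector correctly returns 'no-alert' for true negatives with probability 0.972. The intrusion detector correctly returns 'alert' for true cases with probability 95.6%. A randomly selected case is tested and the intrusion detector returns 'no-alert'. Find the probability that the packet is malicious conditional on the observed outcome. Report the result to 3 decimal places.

P(H | E) ≈ 0.011

Write H for 'the packet is malicious'. Prior odds H:¬H = 0.194/0.806 = 0.24069. For the 'no-alert' outcome, the likelihood ratio is 0.044/0.972 = 0.045267.
Posterior odds = 0.24069 × 0.045267 = 0.010896, so P(H|E) = 0.010896/(1+0.010896) = 0.011.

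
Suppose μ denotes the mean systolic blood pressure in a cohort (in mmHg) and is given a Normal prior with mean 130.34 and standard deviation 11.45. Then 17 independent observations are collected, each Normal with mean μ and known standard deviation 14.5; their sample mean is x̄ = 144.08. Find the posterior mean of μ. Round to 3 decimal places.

Posterior mean ≈ 142.896

Prior precision 1/τ₀² = 1/11.45² = 0.00762762; data precision n/σ² = 17/14.5² = 0.0808561.
Posterior precision = 0.00762762 + 0.0808561 = 0.0884837.
Posterior mean = (0.00762762·130.34 + 0.0808561·144.08) / 0.0884837 = 142.896.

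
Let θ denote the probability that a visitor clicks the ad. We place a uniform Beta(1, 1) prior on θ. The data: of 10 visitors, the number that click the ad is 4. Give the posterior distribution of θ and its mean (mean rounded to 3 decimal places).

Posterior: Beta(5, 7); mean ≈ 0.417

The binomial likelihood is conjugate to the Beta prior: with 4 successes and 6 failures, the posterior is Beta(1+4, 1+6) = Beta(5, 7).
E[θ | data] = 5/(5+7) = 0.417.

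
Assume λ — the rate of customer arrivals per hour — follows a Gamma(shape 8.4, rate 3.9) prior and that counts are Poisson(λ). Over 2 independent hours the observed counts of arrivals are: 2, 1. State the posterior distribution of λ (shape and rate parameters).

Posterior: Gamma(shape=11.4, rate=5.9)

The Poisson likelihood adds the total count to the shape and the number of exposure periods to the rate. Here ∑xᵢ = 3 and n = 2, so shape 8.4→11.4 and rate 3.9→5.9.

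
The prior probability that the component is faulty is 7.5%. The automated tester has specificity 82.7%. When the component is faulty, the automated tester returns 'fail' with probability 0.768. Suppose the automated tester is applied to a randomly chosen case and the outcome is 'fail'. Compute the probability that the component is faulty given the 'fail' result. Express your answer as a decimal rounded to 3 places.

P(H | E) ≈ 0.265

Write H for 'the component is faulty'. Prior odds H:¬H = 0.075/0.925 = 0.081081. For the 'fail' outcome, the likelihood ratio is 0.768/0.173 = 4.4393.
Posterior odds = 0.081081 × 4.4393 = 0.35994, so P(H|E) = 0.35994/(1+0.35994) = 0.265.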